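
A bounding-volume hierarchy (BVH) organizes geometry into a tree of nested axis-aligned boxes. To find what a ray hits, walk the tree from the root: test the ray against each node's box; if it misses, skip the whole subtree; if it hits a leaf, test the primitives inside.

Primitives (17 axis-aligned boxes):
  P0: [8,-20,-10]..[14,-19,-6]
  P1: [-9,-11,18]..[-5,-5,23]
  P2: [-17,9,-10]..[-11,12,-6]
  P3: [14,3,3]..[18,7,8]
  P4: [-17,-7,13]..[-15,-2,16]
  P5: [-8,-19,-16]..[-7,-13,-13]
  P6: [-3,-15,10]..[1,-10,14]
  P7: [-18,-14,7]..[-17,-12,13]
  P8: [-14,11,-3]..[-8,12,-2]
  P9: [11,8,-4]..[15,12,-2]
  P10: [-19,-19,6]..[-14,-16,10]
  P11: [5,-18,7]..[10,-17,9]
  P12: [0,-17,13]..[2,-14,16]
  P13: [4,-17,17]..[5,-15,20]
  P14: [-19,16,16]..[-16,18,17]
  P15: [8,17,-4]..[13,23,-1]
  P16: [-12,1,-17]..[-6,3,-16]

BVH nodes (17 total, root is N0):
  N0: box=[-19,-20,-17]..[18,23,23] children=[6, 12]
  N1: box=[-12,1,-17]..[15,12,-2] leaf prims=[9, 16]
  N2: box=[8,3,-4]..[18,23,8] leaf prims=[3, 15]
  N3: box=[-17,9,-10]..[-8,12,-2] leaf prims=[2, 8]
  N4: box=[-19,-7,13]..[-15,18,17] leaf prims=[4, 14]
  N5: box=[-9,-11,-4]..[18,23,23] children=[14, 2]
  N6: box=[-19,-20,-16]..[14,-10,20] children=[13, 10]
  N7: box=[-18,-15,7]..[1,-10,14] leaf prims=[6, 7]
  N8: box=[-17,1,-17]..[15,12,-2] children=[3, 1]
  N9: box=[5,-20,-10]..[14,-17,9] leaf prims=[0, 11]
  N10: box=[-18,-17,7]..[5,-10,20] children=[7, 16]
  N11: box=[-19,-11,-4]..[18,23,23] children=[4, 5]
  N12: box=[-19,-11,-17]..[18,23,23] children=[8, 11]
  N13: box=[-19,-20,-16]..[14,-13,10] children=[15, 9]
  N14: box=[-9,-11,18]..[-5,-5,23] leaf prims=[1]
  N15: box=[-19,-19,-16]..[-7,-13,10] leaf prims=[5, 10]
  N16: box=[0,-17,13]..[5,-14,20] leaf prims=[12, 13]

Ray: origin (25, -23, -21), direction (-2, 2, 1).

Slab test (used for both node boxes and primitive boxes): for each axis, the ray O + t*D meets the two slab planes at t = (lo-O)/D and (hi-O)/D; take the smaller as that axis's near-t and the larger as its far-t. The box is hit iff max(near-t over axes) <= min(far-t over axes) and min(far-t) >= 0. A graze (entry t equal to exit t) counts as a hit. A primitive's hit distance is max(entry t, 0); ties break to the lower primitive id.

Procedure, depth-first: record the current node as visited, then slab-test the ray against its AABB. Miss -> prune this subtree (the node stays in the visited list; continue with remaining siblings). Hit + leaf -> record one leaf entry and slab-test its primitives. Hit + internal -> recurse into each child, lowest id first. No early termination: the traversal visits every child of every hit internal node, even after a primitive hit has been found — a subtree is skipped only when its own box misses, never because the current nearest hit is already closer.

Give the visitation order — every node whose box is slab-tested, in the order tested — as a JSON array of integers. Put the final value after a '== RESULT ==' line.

Traverse from the root:
N0 x:[7/2,22] y:[3/2,23] z:[4,44] -> hit [4,22], descend [6, 12]
  N6 x:[11/2,22] y:[3/2,13/2] z:[5,41] -> hit [11/2,13/2], descend [10, 13]
    N10 x:[10,43/2] y:[3,13/2] z:[28,41] -> miss, prune
    N13 x:[11/2,22] y:[3/2,5] z:[5,31] -> miss, prune
  N12 x:[7/2,22] y:[6,23] z:[4,44] -> hit [6,22], descend [8, 11]
    N8 x:[5,21] y:[12,35/2] z:[4,19] -> hit [12,35/2], descend [1, 3]
      N1 x:[5,37/2] y:[12,35/2] z:[4,19] -> hit [12,35/2] leaf, test {P9(miss), P16(miss)}
      N3 x:[33/2,21] y:[16,35/2] z:[11,19] -> hit [33/2,35/2] leaf, test {P2(miss), P8(miss)}
    N11 x:[7/2,22] y:[6,23] z:[17,44] -> hit [17,22], descend [4, 5]
      N4 x:[20,22] y:[8,41/2] z:[34,38] -> miss, prune
      N5 x:[7/2,17] y:[6,23] z:[17,44] -> hit [17,17], descend [2, 14]
        N2 x:[7/2,17/2] y:[13,23] z:[17,29] -> miss, prune
        N14 x:[15,17] y:[6,9] z:[39,44] -> miss, prune

Summary -> nodes [0, 6, 10, 13, 12, 8, 1, 3, 11, 4, 5, 2, 14]; box-tests=13; leaf-entries=2; first=miss

== RESULT ==
[0, 6, 10, 13, 12, 8, 1, 3, 11, 4, 5, 2, 14]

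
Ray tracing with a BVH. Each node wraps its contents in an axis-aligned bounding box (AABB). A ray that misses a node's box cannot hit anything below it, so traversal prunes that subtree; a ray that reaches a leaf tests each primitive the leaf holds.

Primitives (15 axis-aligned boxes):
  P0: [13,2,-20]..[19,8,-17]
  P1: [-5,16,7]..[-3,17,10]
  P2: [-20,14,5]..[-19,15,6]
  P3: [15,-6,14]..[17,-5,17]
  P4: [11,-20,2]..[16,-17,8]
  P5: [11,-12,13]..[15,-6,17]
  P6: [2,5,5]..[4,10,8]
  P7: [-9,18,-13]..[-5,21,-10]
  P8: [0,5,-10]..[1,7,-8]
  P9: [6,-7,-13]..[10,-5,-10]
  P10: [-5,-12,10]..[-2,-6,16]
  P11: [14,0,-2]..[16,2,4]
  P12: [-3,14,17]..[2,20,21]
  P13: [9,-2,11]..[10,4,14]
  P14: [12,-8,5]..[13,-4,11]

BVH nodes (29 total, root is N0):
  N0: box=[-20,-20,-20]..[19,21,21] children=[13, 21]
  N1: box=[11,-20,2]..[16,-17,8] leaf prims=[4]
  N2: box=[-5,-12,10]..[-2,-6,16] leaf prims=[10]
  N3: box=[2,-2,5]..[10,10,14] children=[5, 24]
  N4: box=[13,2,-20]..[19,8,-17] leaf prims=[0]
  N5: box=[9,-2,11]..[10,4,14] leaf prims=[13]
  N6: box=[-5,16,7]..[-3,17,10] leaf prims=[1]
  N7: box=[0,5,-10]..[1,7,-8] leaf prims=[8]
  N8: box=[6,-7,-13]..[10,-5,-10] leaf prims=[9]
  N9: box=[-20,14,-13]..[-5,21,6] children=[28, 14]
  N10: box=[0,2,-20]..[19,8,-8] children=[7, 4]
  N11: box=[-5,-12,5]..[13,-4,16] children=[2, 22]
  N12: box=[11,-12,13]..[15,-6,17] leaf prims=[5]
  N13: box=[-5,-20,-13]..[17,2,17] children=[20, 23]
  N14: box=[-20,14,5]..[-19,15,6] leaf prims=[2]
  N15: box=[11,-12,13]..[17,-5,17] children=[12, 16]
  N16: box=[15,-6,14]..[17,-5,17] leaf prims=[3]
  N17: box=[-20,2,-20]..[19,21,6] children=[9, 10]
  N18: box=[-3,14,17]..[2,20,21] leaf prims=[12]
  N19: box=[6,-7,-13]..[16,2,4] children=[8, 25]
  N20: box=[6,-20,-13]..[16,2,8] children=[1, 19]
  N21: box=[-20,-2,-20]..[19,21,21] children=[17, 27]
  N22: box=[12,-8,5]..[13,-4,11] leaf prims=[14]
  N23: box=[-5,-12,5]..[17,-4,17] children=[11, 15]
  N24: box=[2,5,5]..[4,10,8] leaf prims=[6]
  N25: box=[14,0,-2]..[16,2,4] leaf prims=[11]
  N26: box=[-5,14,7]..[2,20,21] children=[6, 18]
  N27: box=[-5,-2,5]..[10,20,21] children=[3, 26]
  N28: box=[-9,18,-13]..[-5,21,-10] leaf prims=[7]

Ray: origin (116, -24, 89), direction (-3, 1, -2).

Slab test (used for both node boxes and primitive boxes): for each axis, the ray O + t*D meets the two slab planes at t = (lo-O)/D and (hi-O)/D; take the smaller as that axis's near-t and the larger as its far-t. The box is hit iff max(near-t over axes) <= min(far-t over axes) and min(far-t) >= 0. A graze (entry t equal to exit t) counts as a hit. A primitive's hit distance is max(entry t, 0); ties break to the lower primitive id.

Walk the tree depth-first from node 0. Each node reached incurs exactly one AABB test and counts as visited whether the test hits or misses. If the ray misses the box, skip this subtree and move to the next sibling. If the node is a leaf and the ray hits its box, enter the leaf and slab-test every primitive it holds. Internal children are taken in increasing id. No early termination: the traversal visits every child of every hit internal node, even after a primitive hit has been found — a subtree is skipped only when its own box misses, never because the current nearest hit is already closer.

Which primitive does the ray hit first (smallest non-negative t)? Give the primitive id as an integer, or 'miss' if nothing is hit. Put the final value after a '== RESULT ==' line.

Traverse from the root:
N0 x:[97/3,136/3] y:[4,45] z:[34,109/2] -> hit [34,45], descend [13, 21]
  N13 x:[33,121/3] y:[4,26] z:[36,51] -> miss, prune
  N21 x:[97/3,136/3] y:[22,45] z:[34,109/2] -> hit [34,45], descend [17, 27]
    N17 x:[97/3,136/3] y:[26,45] z:[83/2,109/2] -> hit [83/2,45], descend [9, 10]
      N9 x:[121/3,136/3] y:[38,45] z:[83/2,51] -> hit [83/2,45], descend [14, 28]
        N14 x:[45,136/3] y:[38,39] z:[83/2,42] -> miss, prune
        N28 x:[121/3,125/3] y:[42,45] z:[99/2,51] -> miss, prune
      N10 x:[97/3,116/3] y:[26,32] z:[97/2,109/2] -> miss, prune
    N27 x:[106/3,121/3] y:[22,44] z:[34,42] -> hit [106/3,121/3], descend [3, 26]
      N3 x:[106/3,38] y:[22,34] z:[75/2,42] -> miss, prune
      N26 x:[38,121/3] y:[38,44] z:[34,41] -> hit [38,121/3], descend [6, 18]
        N6 x:[119/3,121/3] y:[40,41] z:[79/2,41] -> hit [40,121/3] leaf, test {P1@t=40}
        N18 x:[38,119/3] y:[38,44] z:[34,36] -> miss, prune

Summary -> nodes [0, 13, 21, 17, 9, 14, 28, 10, 27, 3, 26, 6, 18]; box-tests=13; leaf-entries=1; first=P1

== RESULT ==
1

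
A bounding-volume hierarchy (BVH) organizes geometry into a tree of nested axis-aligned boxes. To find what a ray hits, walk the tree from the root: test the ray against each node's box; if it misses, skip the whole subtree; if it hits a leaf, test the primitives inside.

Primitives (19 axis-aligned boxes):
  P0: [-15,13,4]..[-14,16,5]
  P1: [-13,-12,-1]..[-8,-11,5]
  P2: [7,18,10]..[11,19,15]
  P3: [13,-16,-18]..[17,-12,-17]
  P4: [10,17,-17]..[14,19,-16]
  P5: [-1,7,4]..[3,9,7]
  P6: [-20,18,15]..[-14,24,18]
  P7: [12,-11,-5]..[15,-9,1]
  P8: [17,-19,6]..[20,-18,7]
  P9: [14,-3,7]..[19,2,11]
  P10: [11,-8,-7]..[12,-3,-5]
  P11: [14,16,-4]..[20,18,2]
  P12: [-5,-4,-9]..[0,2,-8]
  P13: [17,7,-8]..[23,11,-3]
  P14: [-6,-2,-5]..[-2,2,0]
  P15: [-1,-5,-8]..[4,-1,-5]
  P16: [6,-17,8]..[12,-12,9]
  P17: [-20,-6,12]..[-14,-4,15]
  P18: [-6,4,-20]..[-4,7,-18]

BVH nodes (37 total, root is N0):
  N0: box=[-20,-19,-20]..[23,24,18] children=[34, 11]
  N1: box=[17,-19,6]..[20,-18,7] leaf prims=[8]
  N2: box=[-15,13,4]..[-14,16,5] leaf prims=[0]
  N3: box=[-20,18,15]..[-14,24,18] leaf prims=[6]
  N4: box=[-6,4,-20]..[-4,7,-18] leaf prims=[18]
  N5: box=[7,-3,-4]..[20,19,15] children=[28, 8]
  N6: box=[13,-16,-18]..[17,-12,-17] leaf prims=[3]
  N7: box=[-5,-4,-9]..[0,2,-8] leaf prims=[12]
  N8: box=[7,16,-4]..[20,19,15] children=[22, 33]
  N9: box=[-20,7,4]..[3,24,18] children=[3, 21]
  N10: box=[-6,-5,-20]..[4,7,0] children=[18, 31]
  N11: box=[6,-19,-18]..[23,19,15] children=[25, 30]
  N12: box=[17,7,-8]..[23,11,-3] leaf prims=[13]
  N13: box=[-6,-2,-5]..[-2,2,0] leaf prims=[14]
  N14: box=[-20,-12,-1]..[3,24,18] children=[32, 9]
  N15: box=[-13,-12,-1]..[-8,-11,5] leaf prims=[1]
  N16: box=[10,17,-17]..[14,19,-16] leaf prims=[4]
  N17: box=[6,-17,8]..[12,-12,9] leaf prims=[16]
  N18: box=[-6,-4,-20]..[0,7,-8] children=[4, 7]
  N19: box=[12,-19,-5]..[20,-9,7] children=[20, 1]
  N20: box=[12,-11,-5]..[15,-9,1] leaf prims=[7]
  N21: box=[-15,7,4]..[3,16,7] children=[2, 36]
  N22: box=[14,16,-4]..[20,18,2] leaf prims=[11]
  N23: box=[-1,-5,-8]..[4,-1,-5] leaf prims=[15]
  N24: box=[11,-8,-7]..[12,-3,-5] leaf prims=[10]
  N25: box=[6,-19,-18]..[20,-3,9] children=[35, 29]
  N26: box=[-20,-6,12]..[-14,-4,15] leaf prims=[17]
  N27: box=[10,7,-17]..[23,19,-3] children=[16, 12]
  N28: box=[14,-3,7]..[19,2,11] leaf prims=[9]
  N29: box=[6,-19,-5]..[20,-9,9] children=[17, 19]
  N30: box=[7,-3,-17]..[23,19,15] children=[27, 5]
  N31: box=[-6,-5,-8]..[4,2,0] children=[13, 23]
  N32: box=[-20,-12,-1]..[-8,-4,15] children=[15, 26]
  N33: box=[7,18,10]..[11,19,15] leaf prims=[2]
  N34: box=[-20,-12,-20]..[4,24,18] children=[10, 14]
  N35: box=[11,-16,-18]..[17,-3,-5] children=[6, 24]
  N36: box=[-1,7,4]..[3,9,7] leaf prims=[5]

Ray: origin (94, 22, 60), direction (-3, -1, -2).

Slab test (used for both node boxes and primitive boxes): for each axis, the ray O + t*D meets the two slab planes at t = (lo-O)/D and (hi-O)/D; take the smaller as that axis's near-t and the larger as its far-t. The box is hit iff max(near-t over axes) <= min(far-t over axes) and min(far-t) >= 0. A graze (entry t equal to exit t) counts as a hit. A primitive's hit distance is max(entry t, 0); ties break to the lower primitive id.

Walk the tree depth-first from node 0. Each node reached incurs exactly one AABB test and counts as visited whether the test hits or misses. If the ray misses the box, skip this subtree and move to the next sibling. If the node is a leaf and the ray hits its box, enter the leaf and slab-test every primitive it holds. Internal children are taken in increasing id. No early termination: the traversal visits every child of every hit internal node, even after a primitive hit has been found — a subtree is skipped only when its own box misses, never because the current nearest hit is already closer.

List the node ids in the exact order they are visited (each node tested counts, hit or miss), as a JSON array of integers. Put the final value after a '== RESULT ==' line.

Walk:
N0 x:[71/3,38] y:[-2,41] z:[21,40] -> hit [71/3,38], descend [11, 34]
  N11 x:[71/3,88/3] y:[3,41] z:[45/2,39] -> hit [71/3,88/3], descend [25, 30]
    N25 x:[74/3,88/3] y:[25,41] z:[51/2,39] -> hit [51/2,88/3], descend [29, 35]
      N29 x:[74/3,88/3] y:[31,41] z:[51/2,65/2] -> miss, prune
      N35 x:[77/3,83/3] y:[25,38] z:[65/2,39] -> miss, prune
    N30 x:[71/3,29] y:[3,25] z:[45/2,77/2] -> hit [71/3,25], descend [5, 27]
      N5 x:[74/3,29] y:[3,25] z:[45/2,32] -> hit [74/3,25], descend [8, 28]
        N8 x:[74/3,29] y:[3,6] z:[45/2,32] -> miss, prune
        N28 x:[25,80/3] y:[20,25] z:[49/2,53/2] -> hit [25,25] leaf, test {P9@t=25}
      N27 x:[71/3,28] y:[3,15] z:[63/2,77/2] -> miss, prune
  N34 x:[30,38] y:[-2,34] z:[21,40] -> hit [30,34], descend [10, 14]
    N10 x:[30,100/3] y:[15,27] z:[30,40] -> miss, prune
    N14 x:[91/3,38] y:[-2,34] z:[21,61/2] -> hit [91/3,61/2], descend [9, 32]
      N9 x:[91/3,38] y:[-2,15] z:[21,28] -> miss, prune
      N32 x:[34,38] y:[26,34] z:[45/2,61/2] -> miss, prune

15 AABB tests over nodes [0, 11, 25, 29, 35, 30, 5, 8, 28, 27, 34, 10, 14, 9, 32]; 1 leaf entered; closest P9.

== RESULT ==
[0, 11, 25, 29, 35, 30, 5, 8, 28, 27, 34, 10, 14, 9, 32]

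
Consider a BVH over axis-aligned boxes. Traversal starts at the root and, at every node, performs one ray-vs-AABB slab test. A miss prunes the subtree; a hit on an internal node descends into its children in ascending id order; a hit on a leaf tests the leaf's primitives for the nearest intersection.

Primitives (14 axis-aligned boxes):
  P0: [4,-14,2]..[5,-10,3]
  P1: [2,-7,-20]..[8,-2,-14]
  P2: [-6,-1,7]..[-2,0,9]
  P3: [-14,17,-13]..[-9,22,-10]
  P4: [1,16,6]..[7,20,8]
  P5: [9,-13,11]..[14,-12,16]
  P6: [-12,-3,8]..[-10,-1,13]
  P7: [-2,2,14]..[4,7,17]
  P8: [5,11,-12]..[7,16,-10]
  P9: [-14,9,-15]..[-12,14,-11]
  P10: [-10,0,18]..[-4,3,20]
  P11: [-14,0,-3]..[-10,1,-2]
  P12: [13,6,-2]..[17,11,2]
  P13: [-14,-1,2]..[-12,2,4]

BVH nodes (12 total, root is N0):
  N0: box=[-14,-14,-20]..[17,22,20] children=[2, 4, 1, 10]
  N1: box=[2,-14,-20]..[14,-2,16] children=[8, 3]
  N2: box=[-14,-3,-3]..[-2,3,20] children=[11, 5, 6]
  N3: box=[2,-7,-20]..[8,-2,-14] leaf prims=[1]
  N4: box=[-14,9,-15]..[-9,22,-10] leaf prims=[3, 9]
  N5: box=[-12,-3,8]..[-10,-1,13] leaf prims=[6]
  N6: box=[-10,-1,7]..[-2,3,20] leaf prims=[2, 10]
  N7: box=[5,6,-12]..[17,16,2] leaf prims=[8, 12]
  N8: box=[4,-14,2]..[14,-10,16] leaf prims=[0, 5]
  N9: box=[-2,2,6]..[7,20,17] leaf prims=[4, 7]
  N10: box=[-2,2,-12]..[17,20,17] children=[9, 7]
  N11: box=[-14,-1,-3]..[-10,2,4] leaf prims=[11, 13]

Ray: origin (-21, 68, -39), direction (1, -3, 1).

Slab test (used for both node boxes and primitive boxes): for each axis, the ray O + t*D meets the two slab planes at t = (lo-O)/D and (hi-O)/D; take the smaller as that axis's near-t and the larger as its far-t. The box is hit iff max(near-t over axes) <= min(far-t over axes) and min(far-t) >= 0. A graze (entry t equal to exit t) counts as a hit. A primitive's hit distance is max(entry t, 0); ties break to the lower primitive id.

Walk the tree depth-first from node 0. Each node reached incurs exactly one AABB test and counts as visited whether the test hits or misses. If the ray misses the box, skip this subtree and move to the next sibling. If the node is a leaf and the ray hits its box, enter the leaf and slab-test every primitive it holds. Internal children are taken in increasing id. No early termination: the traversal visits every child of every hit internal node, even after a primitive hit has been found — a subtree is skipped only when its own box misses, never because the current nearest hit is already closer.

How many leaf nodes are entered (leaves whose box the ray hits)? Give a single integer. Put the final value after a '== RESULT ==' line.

Traverse from the root:
N0 x:[7,38] y:[46/3,82/3] z:[19,59] -> hit [19,82/3], descend [1, 2, 4, 10]
  N1 x:[23,35] y:[70/3,82/3] z:[19,55] -> hit [70/3,82/3], descend [3, 8]
    N3 x:[23,29] y:[70/3,25] z:[19,25] -> hit [70/3,25] leaf, test {P1@t=70/3}
    N8 x:[25,35] y:[26,82/3] z:[41,55] -> miss, prune
  N2 x:[7,19] y:[65/3,71/3] z:[36,59] -> miss, prune
  N4 x:[7,12] y:[46/3,59/3] z:[24,29] -> miss, prune
  N10 x:[19,38] y:[16,22] z:[27,56] -> miss, prune

order=[0, 1, 3, 8, 2, 4, 10]  |boxes|=7  |leaves|=1  hit=P1

== RESULT ==
1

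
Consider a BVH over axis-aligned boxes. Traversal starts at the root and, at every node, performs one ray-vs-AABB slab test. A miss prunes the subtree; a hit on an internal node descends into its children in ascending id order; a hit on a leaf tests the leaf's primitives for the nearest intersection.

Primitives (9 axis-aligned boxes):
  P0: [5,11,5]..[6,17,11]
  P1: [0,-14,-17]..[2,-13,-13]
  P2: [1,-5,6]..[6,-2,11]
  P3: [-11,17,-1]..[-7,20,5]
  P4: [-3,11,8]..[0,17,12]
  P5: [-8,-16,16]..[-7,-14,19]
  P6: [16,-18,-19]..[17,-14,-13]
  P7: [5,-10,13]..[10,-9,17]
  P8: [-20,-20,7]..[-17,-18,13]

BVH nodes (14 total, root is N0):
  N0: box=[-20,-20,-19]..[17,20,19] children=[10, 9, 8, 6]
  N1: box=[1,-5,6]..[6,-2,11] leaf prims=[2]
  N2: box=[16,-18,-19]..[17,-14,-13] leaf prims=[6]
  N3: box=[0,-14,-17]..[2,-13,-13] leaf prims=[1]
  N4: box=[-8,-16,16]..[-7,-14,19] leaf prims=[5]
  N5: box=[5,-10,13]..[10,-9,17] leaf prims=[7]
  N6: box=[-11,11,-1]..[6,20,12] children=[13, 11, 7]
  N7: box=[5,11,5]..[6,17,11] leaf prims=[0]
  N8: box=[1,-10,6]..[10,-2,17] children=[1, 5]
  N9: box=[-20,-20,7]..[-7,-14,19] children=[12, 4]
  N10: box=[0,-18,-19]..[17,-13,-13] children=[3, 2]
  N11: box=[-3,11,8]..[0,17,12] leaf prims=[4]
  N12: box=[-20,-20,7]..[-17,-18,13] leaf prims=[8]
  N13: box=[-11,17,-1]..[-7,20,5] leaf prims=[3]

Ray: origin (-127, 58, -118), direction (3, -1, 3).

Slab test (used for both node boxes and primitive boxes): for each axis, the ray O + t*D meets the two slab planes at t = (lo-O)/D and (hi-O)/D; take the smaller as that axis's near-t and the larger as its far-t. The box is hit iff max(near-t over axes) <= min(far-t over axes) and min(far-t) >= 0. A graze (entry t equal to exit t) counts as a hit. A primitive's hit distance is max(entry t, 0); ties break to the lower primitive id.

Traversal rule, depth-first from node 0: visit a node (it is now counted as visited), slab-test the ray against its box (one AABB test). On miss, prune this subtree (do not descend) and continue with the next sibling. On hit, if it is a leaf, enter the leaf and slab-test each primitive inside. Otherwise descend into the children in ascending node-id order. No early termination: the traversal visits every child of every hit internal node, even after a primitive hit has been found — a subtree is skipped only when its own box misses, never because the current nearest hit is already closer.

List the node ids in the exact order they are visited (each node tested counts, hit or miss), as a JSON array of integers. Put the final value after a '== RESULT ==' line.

Traverse from the root:
N0 x:[107/3,48] y:[38,78] z:[33,137/3] -> hit [38,137/3], descend [6, 8, 9, 10]
  N6 x:[116/3,133/3] y:[38,47] z:[39,130/3] -> hit [39,130/3], descend [7, 11, 13]
    N7 x:[44,133/3] y:[41,47] z:[41,43] -> miss, prune
    N11 x:[124/3,127/3] y:[41,47] z:[42,130/3] -> hit [42,127/3] leaf, test {P4@t=42}
    N13 x:[116/3,40] y:[38,41] z:[39,41] -> hit [39,40] leaf, test {P3@t=39}
  N8 x:[128/3,137/3] y:[60,68] z:[124/3,45] -> miss, prune
  N9 x:[107/3,40] y:[72,78] z:[125/3,137/3] -> miss, prune
  N10 x:[127/3,48] y:[71,76] z:[33,35] -> miss, prune

8 AABB tests over nodes [0, 6, 7, 11, 13, 8, 9, 10]; 2 leaves entered; closest P3.

== RESULT ==
[0, 6, 7, 11, 13, 8, 9, 10]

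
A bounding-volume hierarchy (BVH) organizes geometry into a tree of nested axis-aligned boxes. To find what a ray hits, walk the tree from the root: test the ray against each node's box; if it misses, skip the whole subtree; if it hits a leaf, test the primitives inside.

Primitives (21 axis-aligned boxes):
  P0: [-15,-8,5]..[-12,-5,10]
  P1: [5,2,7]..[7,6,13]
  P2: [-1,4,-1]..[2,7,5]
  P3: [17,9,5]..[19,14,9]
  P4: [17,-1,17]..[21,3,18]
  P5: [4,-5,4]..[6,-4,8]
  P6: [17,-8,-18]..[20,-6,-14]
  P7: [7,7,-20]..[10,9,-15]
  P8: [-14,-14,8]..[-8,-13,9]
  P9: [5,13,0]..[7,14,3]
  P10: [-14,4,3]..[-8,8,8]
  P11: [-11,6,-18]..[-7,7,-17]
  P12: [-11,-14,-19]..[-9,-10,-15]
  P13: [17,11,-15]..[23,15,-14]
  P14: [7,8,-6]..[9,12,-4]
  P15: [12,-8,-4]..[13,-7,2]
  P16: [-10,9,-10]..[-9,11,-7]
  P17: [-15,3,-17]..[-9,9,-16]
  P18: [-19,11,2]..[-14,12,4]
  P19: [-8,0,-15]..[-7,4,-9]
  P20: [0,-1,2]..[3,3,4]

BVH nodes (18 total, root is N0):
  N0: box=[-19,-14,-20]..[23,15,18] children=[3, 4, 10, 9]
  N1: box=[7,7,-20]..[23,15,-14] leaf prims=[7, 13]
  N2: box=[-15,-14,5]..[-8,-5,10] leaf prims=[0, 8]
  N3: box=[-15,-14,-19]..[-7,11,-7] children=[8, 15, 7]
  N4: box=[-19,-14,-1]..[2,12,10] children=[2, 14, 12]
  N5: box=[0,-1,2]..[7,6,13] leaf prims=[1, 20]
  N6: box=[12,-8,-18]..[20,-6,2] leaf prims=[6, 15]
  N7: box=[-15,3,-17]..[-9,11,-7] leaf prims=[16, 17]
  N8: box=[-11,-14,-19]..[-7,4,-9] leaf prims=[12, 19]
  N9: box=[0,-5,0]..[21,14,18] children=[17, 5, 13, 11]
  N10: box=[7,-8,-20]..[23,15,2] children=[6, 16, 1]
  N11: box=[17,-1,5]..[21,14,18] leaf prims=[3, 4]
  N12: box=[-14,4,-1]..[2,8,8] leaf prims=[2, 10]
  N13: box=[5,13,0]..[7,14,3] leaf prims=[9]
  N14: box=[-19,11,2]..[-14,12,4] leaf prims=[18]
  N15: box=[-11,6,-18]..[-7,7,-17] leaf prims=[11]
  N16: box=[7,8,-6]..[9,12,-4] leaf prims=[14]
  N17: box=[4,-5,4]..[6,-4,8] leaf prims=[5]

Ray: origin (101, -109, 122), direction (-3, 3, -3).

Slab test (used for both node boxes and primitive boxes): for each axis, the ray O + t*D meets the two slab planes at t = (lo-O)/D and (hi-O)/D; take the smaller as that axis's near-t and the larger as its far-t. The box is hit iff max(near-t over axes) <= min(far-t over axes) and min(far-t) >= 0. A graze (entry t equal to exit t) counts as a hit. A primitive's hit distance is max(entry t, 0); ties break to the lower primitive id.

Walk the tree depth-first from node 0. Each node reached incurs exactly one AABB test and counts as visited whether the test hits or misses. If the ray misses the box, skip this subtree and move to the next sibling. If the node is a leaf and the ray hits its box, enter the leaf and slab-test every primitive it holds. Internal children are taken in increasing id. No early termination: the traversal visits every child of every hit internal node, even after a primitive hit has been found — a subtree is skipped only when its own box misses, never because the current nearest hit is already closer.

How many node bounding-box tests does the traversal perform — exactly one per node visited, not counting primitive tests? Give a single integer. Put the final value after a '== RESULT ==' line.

Walk:
N0 x:[26,40] y:[95/3,124/3] z:[104/3,142/3] -> hit [104/3,40], descend [3, 4, 9, 10]
  N3 x:[36,116/3] y:[95/3,40] z:[43,47] -> miss, prune
  N4 x:[33,40] y:[95/3,121/3] z:[112/3,41] -> hit [112/3,40], descend [2, 12, 14]
    N2 x:[109/3,116/3] y:[95/3,104/3] z:[112/3,39] -> miss, prune
    N12 x:[33,115/3] y:[113/3,39] z:[38,41] -> hit [38,115/3] leaf, test {P2(miss), P10@t=38}
    N14 x:[115/3,40] y:[40,121/3] z:[118/3,40] -> hit [40,40] leaf, test {P18@t=40}
  N9 x:[80/3,101/3] y:[104/3,41] z:[104/3,122/3] -> miss, prune
  N10 x:[26,94/3] y:[101/3,124/3] z:[40,142/3] -> miss, prune

order=[0, 3, 4, 2, 12, 14, 9, 10]  |boxes|=8  |leaves|=2  hit=P10

== RESULT ==
8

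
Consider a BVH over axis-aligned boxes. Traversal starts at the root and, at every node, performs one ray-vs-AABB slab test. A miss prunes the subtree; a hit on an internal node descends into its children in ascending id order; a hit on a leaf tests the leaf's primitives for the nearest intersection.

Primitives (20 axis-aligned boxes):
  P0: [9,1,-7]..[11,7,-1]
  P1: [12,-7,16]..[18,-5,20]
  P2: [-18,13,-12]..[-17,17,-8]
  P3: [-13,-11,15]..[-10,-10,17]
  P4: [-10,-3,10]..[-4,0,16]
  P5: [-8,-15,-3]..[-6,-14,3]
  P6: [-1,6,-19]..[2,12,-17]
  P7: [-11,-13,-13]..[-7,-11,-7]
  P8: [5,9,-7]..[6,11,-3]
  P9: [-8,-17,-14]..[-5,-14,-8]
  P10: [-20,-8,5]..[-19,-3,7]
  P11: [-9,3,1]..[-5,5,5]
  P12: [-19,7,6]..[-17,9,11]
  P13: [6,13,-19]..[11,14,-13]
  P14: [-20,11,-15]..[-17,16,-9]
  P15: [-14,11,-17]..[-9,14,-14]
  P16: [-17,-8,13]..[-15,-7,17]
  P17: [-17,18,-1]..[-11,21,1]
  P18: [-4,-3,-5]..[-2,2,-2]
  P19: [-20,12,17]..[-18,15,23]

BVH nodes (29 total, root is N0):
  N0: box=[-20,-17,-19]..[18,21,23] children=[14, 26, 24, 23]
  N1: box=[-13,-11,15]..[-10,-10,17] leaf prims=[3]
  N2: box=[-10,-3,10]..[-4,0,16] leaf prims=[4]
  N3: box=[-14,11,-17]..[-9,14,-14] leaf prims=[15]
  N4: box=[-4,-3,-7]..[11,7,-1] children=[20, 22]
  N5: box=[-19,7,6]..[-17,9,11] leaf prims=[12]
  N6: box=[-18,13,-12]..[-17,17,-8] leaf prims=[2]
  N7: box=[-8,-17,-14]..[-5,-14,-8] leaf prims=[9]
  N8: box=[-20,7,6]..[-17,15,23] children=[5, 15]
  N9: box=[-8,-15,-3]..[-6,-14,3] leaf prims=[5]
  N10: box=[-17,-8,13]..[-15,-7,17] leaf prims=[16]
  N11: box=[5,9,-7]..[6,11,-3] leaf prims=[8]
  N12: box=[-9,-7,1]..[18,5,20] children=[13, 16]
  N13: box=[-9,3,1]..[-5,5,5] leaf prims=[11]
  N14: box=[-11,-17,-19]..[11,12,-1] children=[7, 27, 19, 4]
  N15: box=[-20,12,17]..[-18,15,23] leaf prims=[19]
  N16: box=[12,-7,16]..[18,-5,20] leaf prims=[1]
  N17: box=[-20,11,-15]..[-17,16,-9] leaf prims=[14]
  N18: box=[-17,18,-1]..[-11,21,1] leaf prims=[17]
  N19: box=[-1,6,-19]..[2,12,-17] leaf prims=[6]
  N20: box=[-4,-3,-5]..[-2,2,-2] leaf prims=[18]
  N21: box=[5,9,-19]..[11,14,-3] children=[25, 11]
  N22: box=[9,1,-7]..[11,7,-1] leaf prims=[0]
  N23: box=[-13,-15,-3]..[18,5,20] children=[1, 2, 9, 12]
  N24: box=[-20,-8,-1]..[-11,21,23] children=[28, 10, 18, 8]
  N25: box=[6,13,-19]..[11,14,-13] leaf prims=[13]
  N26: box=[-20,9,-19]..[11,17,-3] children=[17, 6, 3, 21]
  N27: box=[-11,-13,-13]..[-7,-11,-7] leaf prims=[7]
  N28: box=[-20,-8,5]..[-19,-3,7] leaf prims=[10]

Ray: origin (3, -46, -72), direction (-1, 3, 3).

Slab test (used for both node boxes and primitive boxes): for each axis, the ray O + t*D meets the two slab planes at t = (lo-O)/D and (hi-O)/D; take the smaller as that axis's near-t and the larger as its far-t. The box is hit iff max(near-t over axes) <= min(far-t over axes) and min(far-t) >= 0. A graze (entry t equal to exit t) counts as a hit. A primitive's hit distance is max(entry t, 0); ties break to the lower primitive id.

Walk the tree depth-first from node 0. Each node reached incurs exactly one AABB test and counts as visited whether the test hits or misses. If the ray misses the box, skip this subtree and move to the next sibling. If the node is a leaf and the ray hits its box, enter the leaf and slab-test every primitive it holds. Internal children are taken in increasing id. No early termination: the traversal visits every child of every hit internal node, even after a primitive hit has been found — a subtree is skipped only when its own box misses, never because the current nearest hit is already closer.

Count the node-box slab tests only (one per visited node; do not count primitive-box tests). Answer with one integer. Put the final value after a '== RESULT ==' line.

Traverse from the root:
N0 x:[-15,23] y:[29/3,67/3] z:[53/3,95/3] -> hit [53/3,67/3], descend [14, 23, 24, 26]
  N14 x:[-8,14] y:[29/3,58/3] z:[53/3,71/3] -> miss, prune
  N23 x:[-15,16] y:[31/3,17] z:[23,92/3] -> miss, prune
  N24 x:[14,23] y:[38/3,67/3] z:[71/3,95/3] -> miss, prune
  N26 x:[-8,23] y:[55/3,21] z:[53/3,23] -> hit [55/3,21], descend [3, 6, 17, 21]
    N3 x:[12,17] y:[19,20] z:[55/3,58/3] -> miss, prune
    N6 x:[20,21] y:[59/3,21] z:[20,64/3] -> hit [20,21] leaf, test {P2@t=20}
    N17 x:[20,23] y:[19,62/3] z:[19,21] -> hit [20,62/3] leaf, test {P14@t=20}
    N21 x:[-8,-2] y:[55/3,20] z:[53/3,23] -> miss, prune

Visited [0, 14, 23, 24, 26, 3, 6, 17, 21]. Tests: 9 box, 2 leaf. Nearest: P2.

== RESULT ==
9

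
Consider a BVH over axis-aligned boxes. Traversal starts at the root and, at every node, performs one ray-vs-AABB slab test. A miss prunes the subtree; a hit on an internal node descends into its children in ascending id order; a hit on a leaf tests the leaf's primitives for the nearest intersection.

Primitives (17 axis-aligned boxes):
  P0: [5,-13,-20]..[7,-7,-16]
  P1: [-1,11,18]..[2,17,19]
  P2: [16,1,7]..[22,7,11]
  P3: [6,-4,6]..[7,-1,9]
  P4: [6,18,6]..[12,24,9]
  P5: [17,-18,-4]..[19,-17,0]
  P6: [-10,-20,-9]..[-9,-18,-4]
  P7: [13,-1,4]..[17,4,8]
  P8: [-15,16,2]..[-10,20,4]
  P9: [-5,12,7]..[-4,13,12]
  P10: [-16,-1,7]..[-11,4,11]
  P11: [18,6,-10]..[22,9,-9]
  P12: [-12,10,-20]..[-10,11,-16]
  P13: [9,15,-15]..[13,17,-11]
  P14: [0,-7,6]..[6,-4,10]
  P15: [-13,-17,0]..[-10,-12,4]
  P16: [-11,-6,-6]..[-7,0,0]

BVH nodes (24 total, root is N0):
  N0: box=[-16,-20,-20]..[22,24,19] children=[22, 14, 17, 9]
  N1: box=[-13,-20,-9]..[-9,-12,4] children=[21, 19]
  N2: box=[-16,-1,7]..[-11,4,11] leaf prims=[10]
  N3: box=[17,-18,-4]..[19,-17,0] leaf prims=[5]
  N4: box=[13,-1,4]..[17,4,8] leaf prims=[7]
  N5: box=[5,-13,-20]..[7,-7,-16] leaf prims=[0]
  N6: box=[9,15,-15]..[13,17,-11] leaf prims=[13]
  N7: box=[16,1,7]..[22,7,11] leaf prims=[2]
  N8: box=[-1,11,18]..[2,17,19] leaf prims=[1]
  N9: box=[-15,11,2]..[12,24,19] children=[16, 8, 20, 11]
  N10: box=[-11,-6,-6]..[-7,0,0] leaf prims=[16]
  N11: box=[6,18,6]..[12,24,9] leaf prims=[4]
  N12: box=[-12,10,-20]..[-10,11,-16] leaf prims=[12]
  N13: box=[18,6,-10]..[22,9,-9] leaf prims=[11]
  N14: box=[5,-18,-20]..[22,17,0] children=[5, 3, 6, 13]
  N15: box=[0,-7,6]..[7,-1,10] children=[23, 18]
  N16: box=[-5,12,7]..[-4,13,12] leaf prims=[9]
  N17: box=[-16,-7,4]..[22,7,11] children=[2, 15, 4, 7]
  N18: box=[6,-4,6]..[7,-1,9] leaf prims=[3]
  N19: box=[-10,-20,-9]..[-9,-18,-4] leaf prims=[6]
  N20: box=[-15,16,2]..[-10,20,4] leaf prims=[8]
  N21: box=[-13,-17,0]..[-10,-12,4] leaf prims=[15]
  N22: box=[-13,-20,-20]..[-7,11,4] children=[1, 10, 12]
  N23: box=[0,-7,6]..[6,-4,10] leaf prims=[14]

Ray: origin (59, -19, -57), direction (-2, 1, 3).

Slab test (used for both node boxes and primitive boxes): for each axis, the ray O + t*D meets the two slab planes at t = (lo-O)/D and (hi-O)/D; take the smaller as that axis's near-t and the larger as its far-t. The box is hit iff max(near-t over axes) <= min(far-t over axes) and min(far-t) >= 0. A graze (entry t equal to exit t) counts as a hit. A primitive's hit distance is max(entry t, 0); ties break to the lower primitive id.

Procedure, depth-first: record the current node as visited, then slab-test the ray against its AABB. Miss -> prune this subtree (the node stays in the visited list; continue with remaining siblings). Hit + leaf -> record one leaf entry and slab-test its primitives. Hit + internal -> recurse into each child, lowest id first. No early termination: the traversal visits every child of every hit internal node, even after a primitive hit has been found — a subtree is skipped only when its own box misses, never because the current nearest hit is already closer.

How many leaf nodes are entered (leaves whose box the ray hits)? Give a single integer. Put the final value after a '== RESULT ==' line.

Traverse from the root:
N0 x:[37/2,75/2] y:[-1,43] z:[37/3,76/3] -> hit [37/2,76/3], descend [9, 14, 17, 22]
  N9 x:[47/2,37] y:[30,43] z:[59/3,76/3] -> miss, prune
  N14 x:[37/2,27] y:[1,36] z:[37/3,19] -> hit [37/2,19], descend [3, 5, 6, 13]
    N3 x:[20,21] y:[1,2] z:[53/3,19] -> miss, prune
    N5 x:[26,27] y:[6,12] z:[37/3,41/3] -> miss, prune
    N6 x:[23,25] y:[34,36] z:[14,46/3] -> miss, prune
    N13 x:[37/2,41/2] y:[25,28] z:[47/3,16] -> miss, prune
  N17 x:[37/2,75/2] y:[12,26] z:[61/3,68/3] -> hit [61/3,68/3], descend [2, 4, 7, 15]
    N2 x:[35,75/2] y:[18,23] z:[64/3,68/3] -> miss, prune
    N4 x:[21,23] y:[18,23] z:[61/3,65/3] -> hit [21,65/3] leaf, test {P7@t=21}
    N7 x:[37/2,43/2] y:[20,26] z:[64/3,68/3] -> hit [64/3,43/2] leaf, test {P2@t=64/3}
    N15 x:[26,59/2] y:[12,18] z:[21,67/3] -> miss, prune
  N22 x:[33,36] y:[-1,30] z:[37/3,61/3] -> miss, prune

13 AABB tests over nodes [0, 9, 14, 3, 5, 6, 13, 17, 2, 4, 7, 15, 22]; 2 leaves entered; closest P7.

== RESULT ==
2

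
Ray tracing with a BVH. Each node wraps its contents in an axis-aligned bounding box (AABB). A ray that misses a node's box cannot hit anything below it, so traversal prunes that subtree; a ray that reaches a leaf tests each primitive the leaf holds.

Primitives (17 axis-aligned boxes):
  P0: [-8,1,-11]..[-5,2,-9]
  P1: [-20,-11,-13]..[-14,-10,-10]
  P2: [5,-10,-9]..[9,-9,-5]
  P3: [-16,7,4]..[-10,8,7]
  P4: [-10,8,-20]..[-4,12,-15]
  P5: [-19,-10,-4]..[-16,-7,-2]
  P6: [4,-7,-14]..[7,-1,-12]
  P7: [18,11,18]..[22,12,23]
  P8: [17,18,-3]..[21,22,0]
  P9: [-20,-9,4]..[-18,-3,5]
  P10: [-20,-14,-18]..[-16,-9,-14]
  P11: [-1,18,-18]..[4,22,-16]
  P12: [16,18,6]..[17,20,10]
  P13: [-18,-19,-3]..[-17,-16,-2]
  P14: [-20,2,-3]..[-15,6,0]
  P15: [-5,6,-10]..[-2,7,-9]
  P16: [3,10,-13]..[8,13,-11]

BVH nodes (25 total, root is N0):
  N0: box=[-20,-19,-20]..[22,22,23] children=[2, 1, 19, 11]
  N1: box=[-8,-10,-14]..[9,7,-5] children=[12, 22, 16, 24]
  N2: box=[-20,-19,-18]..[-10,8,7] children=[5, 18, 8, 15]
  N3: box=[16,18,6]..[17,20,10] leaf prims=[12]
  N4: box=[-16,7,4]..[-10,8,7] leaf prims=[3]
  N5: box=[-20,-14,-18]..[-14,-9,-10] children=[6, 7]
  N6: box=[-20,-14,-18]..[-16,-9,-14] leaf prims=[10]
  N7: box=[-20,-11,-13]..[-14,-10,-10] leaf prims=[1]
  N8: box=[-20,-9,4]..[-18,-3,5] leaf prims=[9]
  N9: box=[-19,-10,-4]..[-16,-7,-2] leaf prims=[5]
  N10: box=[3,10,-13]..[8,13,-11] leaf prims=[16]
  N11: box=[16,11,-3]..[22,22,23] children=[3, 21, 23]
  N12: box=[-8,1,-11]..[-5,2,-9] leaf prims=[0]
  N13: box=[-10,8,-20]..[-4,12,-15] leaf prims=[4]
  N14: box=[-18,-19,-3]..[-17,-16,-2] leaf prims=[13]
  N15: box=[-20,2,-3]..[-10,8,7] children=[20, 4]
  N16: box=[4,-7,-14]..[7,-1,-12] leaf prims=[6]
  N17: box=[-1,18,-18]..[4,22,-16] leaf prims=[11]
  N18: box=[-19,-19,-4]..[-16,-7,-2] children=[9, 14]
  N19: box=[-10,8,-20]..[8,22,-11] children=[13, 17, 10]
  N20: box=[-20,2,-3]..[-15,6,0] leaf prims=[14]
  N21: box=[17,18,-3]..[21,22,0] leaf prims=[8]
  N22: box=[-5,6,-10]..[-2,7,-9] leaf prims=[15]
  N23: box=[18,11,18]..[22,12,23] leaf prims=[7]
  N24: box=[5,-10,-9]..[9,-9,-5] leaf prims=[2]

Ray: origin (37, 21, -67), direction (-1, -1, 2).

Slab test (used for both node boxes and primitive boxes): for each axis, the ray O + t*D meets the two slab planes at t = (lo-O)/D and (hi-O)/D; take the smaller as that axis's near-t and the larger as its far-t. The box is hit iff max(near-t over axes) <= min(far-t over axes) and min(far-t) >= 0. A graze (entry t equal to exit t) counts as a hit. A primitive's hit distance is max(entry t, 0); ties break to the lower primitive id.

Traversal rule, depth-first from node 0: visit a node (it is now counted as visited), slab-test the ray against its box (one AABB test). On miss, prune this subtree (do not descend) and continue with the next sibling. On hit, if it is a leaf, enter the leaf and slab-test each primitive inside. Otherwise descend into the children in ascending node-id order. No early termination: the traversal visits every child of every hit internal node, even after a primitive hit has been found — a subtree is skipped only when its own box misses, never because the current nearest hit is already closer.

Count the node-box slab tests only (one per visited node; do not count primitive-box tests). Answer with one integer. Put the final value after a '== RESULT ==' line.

Walk:
N0 x:[15,57] y:[-1,40] z:[47/2,45] -> hit [47/2,40], descend [1, 2, 11, 19]
  N1 x:[28,45] y:[14,31] z:[53/2,31] -> hit [28,31], descend [12, 16, 22, 24]
    N12 x:[42,45] y:[19,20] z:[28,29] -> miss, prune
    N16 x:[30,33] y:[22,28] z:[53/2,55/2] -> miss, prune
    N22 x:[39,42] y:[14,15] z:[57/2,29] -> miss, prune
    N24 x:[28,32] y:[30,31] z:[29,31] -> hit [30,31] leaf, test {P2@t=30}
  N2 x:[47,57] y:[13,40] z:[49/2,37] -> miss, prune
  N11 x:[15,21] y:[-1,10] z:[32,45] -> miss, prune
  N19 x:[29,47] y:[-1,13] z:[47/2,28] -> miss, prune

order=[0, 1, 12, 16, 22, 24, 2, 11, 19]  |boxes|=9  |leaves|=1  hit=P2

== RESULT ==
9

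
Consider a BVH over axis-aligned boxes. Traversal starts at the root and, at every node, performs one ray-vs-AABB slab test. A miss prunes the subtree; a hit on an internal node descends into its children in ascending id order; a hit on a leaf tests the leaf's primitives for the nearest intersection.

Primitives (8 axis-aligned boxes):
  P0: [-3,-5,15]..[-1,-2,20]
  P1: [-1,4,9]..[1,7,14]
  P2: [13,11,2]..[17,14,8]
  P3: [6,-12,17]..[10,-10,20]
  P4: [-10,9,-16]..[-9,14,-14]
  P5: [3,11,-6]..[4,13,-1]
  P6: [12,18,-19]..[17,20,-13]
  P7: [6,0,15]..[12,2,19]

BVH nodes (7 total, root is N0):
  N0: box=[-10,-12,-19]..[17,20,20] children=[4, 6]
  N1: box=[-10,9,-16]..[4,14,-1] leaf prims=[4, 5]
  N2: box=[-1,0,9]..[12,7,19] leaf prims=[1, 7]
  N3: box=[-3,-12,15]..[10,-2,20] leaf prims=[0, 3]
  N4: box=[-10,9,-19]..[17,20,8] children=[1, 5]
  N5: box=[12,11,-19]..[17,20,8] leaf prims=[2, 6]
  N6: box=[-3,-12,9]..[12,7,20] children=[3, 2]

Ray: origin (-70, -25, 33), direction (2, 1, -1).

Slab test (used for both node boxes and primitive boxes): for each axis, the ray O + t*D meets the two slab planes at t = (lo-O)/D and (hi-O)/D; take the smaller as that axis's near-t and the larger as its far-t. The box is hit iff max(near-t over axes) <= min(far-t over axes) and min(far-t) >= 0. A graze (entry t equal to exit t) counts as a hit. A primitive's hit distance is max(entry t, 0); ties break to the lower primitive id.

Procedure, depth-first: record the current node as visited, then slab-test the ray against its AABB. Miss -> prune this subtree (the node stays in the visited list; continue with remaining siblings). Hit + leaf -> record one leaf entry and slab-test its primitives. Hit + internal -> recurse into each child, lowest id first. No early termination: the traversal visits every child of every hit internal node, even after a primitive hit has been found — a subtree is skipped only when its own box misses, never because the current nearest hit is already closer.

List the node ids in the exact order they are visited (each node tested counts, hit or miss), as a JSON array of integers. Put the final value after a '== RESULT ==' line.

Trace the traversal:
N0 x:[30,87/2] y:[13,45] z:[13,52] -> hit [30,87/2], descend [4, 6]
  N4 x:[30,87/2] y:[34,45] z:[25,52] -> hit [34,87/2], descend [1, 5]
    N1 x:[30,37] y:[34,39] z:[34,49] -> hit [34,37] leaf, test {P4(miss), P5@t=73/2}
    N5 x:[41,87/2] y:[36,45] z:[25,52] -> hit [41,87/2] leaf, test {P2(miss), P6(miss)}
  N6 x:[67/2,41] y:[13,32] z:[13,24] -> miss, prune

order=[0, 4, 1, 5, 6]  |boxes|=5  |leaves|=2  hit=P5

== RESULT ==
[0, 4, 1, 5, 6]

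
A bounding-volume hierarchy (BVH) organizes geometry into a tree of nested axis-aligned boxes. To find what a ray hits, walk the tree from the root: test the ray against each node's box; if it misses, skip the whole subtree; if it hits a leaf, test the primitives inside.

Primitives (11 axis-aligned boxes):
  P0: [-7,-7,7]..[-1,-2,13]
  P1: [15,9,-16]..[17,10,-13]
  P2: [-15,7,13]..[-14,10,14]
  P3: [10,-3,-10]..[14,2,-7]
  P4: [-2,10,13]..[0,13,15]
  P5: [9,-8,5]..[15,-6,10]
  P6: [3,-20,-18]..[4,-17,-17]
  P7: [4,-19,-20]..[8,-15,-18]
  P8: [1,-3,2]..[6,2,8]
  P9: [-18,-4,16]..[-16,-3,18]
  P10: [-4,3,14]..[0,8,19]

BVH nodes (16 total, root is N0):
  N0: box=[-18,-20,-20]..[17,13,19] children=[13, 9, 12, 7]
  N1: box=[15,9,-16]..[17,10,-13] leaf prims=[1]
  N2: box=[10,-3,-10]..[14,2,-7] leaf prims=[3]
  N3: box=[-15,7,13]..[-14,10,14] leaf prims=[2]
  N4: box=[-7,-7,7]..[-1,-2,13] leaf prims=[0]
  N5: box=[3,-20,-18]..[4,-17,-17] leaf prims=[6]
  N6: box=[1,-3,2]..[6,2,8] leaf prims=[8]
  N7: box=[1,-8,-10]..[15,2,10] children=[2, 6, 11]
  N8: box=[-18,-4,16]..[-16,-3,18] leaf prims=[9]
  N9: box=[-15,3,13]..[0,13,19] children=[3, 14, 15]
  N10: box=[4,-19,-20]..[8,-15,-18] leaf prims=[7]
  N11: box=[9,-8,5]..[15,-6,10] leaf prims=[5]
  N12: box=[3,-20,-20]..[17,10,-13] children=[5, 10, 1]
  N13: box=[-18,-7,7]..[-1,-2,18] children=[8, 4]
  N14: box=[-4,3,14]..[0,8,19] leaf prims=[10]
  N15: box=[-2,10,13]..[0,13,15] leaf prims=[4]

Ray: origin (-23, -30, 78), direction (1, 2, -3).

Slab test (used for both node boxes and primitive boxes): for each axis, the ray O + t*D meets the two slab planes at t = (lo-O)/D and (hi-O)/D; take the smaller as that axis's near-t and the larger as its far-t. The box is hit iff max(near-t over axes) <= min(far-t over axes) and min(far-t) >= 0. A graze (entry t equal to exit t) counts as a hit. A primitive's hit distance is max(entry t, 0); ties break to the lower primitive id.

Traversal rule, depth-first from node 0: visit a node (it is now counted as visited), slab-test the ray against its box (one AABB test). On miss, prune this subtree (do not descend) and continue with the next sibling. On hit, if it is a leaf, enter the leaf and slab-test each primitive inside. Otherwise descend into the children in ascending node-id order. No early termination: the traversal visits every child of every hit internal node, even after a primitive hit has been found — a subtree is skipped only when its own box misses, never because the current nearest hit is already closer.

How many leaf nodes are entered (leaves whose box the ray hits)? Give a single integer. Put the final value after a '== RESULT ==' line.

Trace the traversal:
N0 x:[5,40] y:[5,43/2] z:[59/3,98/3] -> hit [59/3,43/2], descend [7, 9, 12, 13]
  N7 x:[24,38] y:[11,16] z:[68/3,88/3] -> miss, prune
  N9 x:[8,23] y:[33/2,43/2] z:[59/3,65/3] -> hit [59/3,43/2], descend [3, 14, 15]
    N3 x:[8,9] y:[37/2,20] z:[64/3,65/3] -> miss, prune
    N14 x:[19,23] y:[33/2,19] z:[59/3,64/3] -> miss, prune
    N15 x:[21,23] y:[20,43/2] z:[21,65/3] -> hit [21,43/2] leaf, test {P4@t=21}
  N12 x:[26,40] y:[5,20] z:[91/3,98/3] -> miss, prune
  N13 x:[5,22] y:[23/2,14] z:[20,71/3] -> miss, prune

order=[0, 7, 9, 3, 14, 15, 12, 13]  |boxes|=8  |leaves|=1  hit=P4

== RESULT ==
1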